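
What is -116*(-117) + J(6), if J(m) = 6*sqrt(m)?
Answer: 13572 + 6*sqrt(6) ≈ 13587.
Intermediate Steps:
-116*(-117) + J(6) = -116*(-117) + 6*sqrt(6) = 13572 + 6*sqrt(6)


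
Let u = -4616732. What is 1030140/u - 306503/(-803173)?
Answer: 146915393494/927008622659 ≈ 0.15848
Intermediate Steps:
1030140/u - 306503/(-803173) = 1030140/(-4616732) - 306503/(-803173) = 1030140*(-1/4616732) - 306503*(-1/803173) = -257535/1154183 + 306503/803173 = 146915393494/927008622659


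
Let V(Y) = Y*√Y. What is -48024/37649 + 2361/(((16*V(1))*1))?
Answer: 88120905/602384 ≈ 146.29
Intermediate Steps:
V(Y) = Y^(3/2)
-48024/37649 + 2361/(((16*V(1))*1)) = -48024/37649 + 2361/(((16*1^(3/2))*1)) = -48024*1/37649 + 2361/(((16*1)*1)) = -48024/37649 + 2361/((16*1)) = -48024/37649 + 2361/16 = 88120905/602384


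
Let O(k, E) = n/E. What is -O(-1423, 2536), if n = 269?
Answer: -269/2536 ≈ -0.10607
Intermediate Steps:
O(k, E) = 269/E
-O(-1423, 2536) = -269/2536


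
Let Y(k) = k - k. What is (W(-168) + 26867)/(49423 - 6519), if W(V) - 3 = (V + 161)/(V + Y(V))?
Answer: 644881/1029696 ≈ 0.62628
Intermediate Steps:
Y(k) = 0
W(V) = 3 + (161 + V)/V (W(V) = 3 + (V + 161)/(V + 0) = 3 + (161 + V)/V)
(W(-168) + 26867)/(49423 - 6519) = ((4 + 161/(-168)) + 26867)/(49423 - 6519) = ((4 + 161*(-1/168)) + 26867)/42904 = ((4 - 23/24) + 26867)*(1/42904) = (73/24 + 26867)*(1/42904) = (644881/24)*(1/42904) = 644881/1029696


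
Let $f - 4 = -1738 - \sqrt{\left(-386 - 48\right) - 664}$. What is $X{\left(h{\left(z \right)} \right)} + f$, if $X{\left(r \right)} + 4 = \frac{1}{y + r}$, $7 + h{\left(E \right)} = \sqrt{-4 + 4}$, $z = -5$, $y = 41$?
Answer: $- \frac{59091}{34} - 3 i \sqrt{122} \approx -1738.0 - 33.136 i$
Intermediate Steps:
$h{\left(E \right)} = -7$ ($h{\left(E \right)} = -7 + \sqrt{-4 + 4} = -7 + \sqrt{0} = -7 + 0 = -7$)
$X{\left(r \right)} = -4 + \frac{1}{41 + r}$
$f = -1734 - 3 i \sqrt{122}$ ($f = 4 - \left(1738 + \sqrt{\left(-386 - 48\right) - 664}\right) = 4 - \left(1738 + \sqrt{-434 - 664}\right) = 4 - \left(1738 + \sqrt{-1098}\right) = 4 - \left(1738 + 3 i \sqrt{122}\right) = -1734 - 3 i \sqrt{122} \approx -1734.0 - 33.136 i$)
$X{\left(h{\left(z \right)} \right)} + f = \frac{-163 - -28}{41 - 7} - \left(1734 + 3 i \sqrt{122}\right) = \frac{-163 + 28}{34} - \left(1734 + 3 i \sqrt{122}\right) = \frac{1}{34} \left(-135\right) - \left(1734 + 3 i \sqrt{122}\right) = - \frac{135}{34} - \left(1734 + 3 i \sqrt{122}\right) = - \frac{59091}{34} - 3 i \sqrt{122}$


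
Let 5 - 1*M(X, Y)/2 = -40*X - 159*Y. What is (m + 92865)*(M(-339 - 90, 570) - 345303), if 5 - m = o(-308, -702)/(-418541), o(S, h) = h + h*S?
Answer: -7710004552150952/418541 ≈ -1.8421e+10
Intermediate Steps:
o(S, h) = h + S*h
M(X, Y) = 10 + 80*X + 318*Y (M(X, Y) = 10 - 2*(-40*X - 159*Y) = 10 - 2*(-159*Y - 40*X) = 10 + (80*X + 318*Y) = 10 + 80*X + 318*Y)
m = 2308219/418541 (m = 5 - (-702*(1 - 308))/(-418541) = 5 - (-702*(-307))*(-1)/418541 = 5 - 215514*(-1)/418541 = 5 - 1*(-215514/418541) = 5 + 215514/418541 = 2308219/418541 ≈ 5.5149)
(m + 92865)*(M(-339 - 90, 570) - 345303) = (2308219/418541 + 92865)*((10 + 80*(-339 - 90) + 318*570) - 345303) = 38870118184*((10 + 80*(-429) + 181260) - 345303)/418541 = 38870118184*((10 - 34320 + 181260) - 345303)/418541 = 38870118184*(146950 - 345303)/418541 = (38870118184/418541)*(-198353) = -7710004552150952/418541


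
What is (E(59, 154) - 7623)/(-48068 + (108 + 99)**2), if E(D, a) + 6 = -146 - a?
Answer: 7929/5219 ≈ 1.5193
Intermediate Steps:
E(D, a) = -152 - a (E(D, a) = -6 + (-146 - a) = -152 - a)
(E(59, 154) - 7623)/(-48068 + (108 + 99)**2) = ((-152 - 1*154) - 7623)/(-48068 + (108 + 99)**2) = ((-152 - 154) - 7623)/(-48068 + 207**2) = (-306 - 7623)/(-48068 + 42849) = -7929/(-5219) = -7929*(-1/5219) = 7929/5219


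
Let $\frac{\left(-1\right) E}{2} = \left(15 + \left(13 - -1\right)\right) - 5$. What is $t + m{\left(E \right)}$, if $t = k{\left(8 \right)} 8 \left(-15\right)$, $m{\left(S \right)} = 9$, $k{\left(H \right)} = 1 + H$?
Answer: $-1071$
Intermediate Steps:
$E = -48$ ($E = - 2 \left(\left(15 + \left(13 - -1\right)\right) - 5\right) = - 2 \left(\left(15 + \left(13 + 1\right)\right) - 5\right) = - 2 \left(\left(15 + 14\right) - 5\right) = - 2 \left(29 - 5\right) = \left(-2\right) 24 = -48$)
$t = -1080$ ($t = \left(1 + 8\right) 8 \left(-15\right) = 9 \left(-120\right) = -1080$)
$t + m{\left(E \right)} = -1080 + 9 = -1071$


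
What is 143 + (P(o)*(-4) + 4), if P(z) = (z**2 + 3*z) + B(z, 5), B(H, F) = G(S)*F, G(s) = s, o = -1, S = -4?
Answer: 235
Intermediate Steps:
B(H, F) = -4*F
P(z) = -20 + z**2 + 3*z (P(z) = (z**2 + 3*z) - 4*5 = (z**2 + 3*z) - 20 = -20 + z**2 + 3*z)
143 + (P(o)*(-4) + 4) = 143 + ((-20 + (-1)**2 + 3*(-1))*(-4) + 4) = 143 + ((-20 + 1 - 3)*(-4) + 4) = 143 + (-22*(-4) + 4) = 143 + (88 + 4) = 143 + 92 = 235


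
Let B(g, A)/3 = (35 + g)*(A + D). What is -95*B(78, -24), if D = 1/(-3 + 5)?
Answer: 1513635/2 ≈ 7.5682e+5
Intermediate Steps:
D = 1/2 ≈ 0.50000
B(g, A) = 3*(1/2 + A)*(35 + g) (B(g, A) = 3*((35 + g)*(A + 1/2)) = 3*((35 + g)*(1/2 + A)) = 3*((1/2 + A)*(35 + g)) = 3*(1/2 + A)*(35 + g))
-95*B(78, -24) = -95*(105/2 + 105*(-24) + (3/2)*78 + 3*(-24)*78) = -95*(105/2 - 2520 + 117 - 5616) = -95*(-15933/2) = 1513635/2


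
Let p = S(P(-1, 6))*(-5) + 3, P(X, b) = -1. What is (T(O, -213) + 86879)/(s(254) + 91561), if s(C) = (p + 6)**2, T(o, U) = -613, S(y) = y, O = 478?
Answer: 86266/91757 ≈ 0.94016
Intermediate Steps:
p = 8 (p = -1*(-5) + 3 = 5 + 3 = 8)
s(C) = 196 (s(C) = (8 + 6)**2 = 14**2 = 196)
(T(O, -213) + 86879)/(s(254) + 91561) = (-613 + 86879)/(196 + 91561) = 86266/91757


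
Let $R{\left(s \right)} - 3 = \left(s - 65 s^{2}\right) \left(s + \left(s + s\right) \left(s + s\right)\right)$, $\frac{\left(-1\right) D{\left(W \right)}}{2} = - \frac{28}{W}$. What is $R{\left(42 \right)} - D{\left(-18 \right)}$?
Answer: $- \frac{7322027021}{9} \approx -8.1356 \cdot 10^{8}$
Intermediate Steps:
$D{\left(W \right)} = \frac{56}{W}$ ($D{\left(W \right)} = - 2 \left(- \frac{28}{W}\right) = \frac{56}{W}$)
$R{\left(s \right)} = 3 + \left(s - 65 s^{2}\right) \left(s + 4 s^{2}\right)$ ($R{\left(s \right)} = 3 + \left(s - 65 s^{2}\right) \left(s + \left(s + s\right) \left(s + s\right)\right) = 3 + \left(s - 65 s^{2}\right) \left(s + 2 s 2 s\right) = 3 + \left(s - 65 s^{2}\right) \left(s + 4 s^{2}\right)$)
$R{\left(42 \right)} - D{\left(-18 \right)} = \left(3 + 42^{2} - 260 \cdot 42^{4} - 61 \cdot 42^{3}\right) - \frac{56}{-18} = \left(3 + 1764 - 809040960 - 4519368\right) - 56 \left(- \frac{1}{18}\right) = \left(3 + 1764 - 809040960 - 4519368\right) - - \frac{28}{9} = -813558561 + \frac{28}{9} = - \frac{7322027021}{9}$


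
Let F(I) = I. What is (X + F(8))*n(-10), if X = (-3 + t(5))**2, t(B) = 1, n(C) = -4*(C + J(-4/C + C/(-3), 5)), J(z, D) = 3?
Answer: 336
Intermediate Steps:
n(C) = -12 - 4*C (n(C) = -4*(C + 3) = -4*(3 + C) = -12 - 4*C)
X = 4 (X = (-3 + 1)**2 = (-2)**2 = 4)
(X + F(8))*n(-10) = (4 + 8)*(-12 - 4*(-10)) = 12*(-12 + 40) = 12*28 = 336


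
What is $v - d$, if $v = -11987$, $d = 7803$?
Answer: $-19790$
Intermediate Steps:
$v - d = -11987 - 7803 = -19790$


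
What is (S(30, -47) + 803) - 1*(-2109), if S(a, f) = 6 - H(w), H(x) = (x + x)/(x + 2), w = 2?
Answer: 2917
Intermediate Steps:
H(x) = 2*x/(2 + x) (H(x) = (2*x)/(2 + x) = 2*x/(2 + x))
S(a, f) = 5 (S(a, f) = 6 - 2*2/(2 + 2) = 6 - 2*2/4 = 6 - 1*1 = 6 - 1 = 5)
(S(30, -47) + 803) - 1*(-2109) = (5 + 803) - 1*(-2109) = 808 + 2109 = 2917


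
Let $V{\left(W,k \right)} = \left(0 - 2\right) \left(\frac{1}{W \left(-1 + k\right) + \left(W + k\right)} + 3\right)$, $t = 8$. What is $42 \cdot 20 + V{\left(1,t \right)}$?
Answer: $\frac{6671}{8} \approx 833.88$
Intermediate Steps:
$V{\left(W,k \right)} = -6 - \frac{2}{W + k + W \left(-1 + k\right)}$ ($V{\left(W,k \right)} = - 2 \left(\frac{1}{W + k + W \left(-1 + k\right)} + 3\right) = - 2 \left(3 + \frac{1}{W + k + W \left(-1 + k\right)}\right) = -6 - \frac{2}{W + k + W \left(-1 + k\right)}$)
$42 \cdot 20 + V{\left(1,t \right)} = 42 \cdot 20 + \frac{2 \left(-1 - 24 - 3 \cdot 8\right)}{8 \left(1 + 1\right)} = 840 + 2 \cdot \frac{1}{8} \cdot \frac{1}{2} \left(-1 - 24 - 24\right) = 840 + 2 \cdot \frac{1}{8} \cdot \frac{1}{2} \left(-49\right) = 840 - \frac{49}{8} = \frac{6671}{8}$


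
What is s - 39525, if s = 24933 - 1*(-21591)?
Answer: 6999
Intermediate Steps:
s = 46524 (s = 24933 + 21591 = 46524)
s - 39525 = 46524 - 39525 = 6999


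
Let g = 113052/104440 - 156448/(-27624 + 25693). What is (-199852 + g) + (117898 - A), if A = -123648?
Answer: 2106284619673/50418410 ≈ 41776.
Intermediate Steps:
g = 4139433133/50418410 (g = 113052*(1/104440) - 156448/(-1931) = 28263/26110 - 156448*(-1/1931) = 28263/26110 + 156448/1931 = 4139433133/50418410 ≈ 82.102)
(-199852 + g) + (117898 - A) = (-199852 + 4139433133/50418410) + (117898 - 1*(-123648)) = -10072080642187/50418410 + (117898 + 123648) = -10072080642187/50418410 + 241546 = 2106284619673/50418410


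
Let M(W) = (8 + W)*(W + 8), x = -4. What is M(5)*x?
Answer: -676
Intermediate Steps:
M(W) = (8 + W)² (M(W) = (8 + W)*(8 + W) = (8 + W)²)
M(5)*x = (8 + 5)²*(-4) = 13²*(-4) = 169*(-4) = -676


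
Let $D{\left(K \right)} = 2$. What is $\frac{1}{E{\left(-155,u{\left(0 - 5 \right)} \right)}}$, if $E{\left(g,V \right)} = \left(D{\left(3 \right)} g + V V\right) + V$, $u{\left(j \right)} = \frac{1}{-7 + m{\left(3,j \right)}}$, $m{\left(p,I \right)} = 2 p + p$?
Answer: $- \frac{4}{1237} \approx -0.0032336$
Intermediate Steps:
$m{\left(p,I \right)} = 3 p$
$u{\left(j \right)} = \frac{1}{2}$ ($u{\left(j \right)} = \frac{1}{-7 + 3 \cdot 3} = \frac{1}{-7 + 9} = \frac{1}{2}$)
$E{\left(g,V \right)} = V + V^{2} + 2 g$ ($E{\left(g,V \right)} = \left(2 g + V V\right) + V = \left(2 g + V^{2}\right) + V = \left(V^{2} + 2 g\right) + V = V + V^{2} + 2 g$)
$\frac{1}{E{\left(-155,u{\left(0 - 5 \right)} \right)}} = \frac{1}{\frac{1}{2} + \left(\frac{1}{2}\right)^{2} + 2 \left(-155\right)} = \frac{1}{\frac{1}{2} + \frac{1}{4} - 310} = \frac{1}{- \frac{1237}{4}} = - \frac{4}{1237}$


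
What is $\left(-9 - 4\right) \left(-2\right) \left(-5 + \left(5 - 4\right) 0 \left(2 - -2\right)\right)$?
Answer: $-130$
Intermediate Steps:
$\left(-9 - 4\right) \left(-2\right) \left(-5 + \left(5 - 4\right) 0 \left(2 - -2\right)\right) = \left(-13\right) \left(-2\right) \left(-5 + \left(5 - 4\right) 0 \left(2 + 2\right)\right) = 26 \left(-5 + 1 \cdot 0 \cdot 4\right) = 26 \left(-5 + 1 \cdot 0\right) = 26 \left(-5 + 0\right) = 26 \left(-5\right) = -130$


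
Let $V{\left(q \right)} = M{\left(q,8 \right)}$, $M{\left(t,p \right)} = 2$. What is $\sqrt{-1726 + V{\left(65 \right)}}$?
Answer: $2 i \sqrt{431} \approx 41.521 i$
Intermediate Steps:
$V{\left(q \right)} = 2$
$\sqrt{-1726 + V{\left(65 \right)}} = \sqrt{-1726 + 2} = \sqrt{-1724} = 2 i \sqrt{431}$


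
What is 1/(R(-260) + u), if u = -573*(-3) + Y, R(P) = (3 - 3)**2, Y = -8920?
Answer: -1/7201 ≈ -0.00013887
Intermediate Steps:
R(P) = 0 (R(P) = 0**2 = 0)
u = -7201 (u = -573*(-3) - 8920 = 1719 - 8920 = -7201)
1/(R(-260) + u) = 1/(0 - 7201) = 1/(-7201) = -1/7201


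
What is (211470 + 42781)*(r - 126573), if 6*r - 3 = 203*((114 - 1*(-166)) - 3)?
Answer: -89395160102/3 ≈ -2.9798e+10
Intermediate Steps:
r = 28117/3 (r = 1/2 + (203*((114 - 1*(-166)) - 3))/6 = 1/2 + (203*((114 + 166) - 3))/6 = 1/2 + (203*(280 - 3))/6 = 1/2 + (203*277)/6 = 1/2 + (1/6)*56231 = 1/2 + 56231/6 = 28117/3 ≈ 9372.3)
(211470 + 42781)*(r - 126573) = (211470 + 42781)*(28117/3 - 126573) = 254251*(-351602/3) = -89395160102/3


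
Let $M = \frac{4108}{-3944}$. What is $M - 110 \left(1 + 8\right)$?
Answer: $- \frac{977167}{986} \approx -991.04$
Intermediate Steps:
$M = - \frac{1027}{986}$ ($M = 4108 \left(- \frac{1}{3944}\right) = - \frac{1027}{986} \approx -1.0416$)
$M - 110 \left(1 + 8\right) = - \frac{1027}{986} - 110 \left(1 + 8\right) = - \frac{1027}{986} - 990 = - \frac{977167}{986}$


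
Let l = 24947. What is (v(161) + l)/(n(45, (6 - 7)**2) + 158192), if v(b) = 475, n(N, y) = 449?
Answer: 25422/158641 ≈ 0.16025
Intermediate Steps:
(v(161) + l)/(n(45, (6 - 7)**2) + 158192) = (475 + 24947)/(449 + 158192) = 25422/158641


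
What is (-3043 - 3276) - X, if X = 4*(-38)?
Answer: -6167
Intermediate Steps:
X = -152
(-3043 - 3276) - X = (-3043 - 3276) - 1*(-152) = -6319 + 152 = -6167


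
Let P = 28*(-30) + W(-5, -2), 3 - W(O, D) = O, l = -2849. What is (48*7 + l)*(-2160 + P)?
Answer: 7518896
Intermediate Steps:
W(O, D) = 3 - O
P = -832 (P = 28*(-30) + (3 - 1*(-5)) = -840 + (3 + 5) = -840 + 8 = -832)
(48*7 + l)*(-2160 + P) = (48*7 - 2849)*(-2160 - 832) = (336 - 2849)*(-2992) = -2513*(-2992) = 7518896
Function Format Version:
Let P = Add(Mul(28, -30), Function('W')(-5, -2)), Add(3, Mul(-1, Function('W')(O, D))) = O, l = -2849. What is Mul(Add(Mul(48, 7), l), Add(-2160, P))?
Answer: 7518896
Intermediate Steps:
Function('W')(O, D) = Add(3, Mul(-1, O))
P = -832 (P = Add(Mul(28, -30), Add(3, Mul(-1, -5))) = Add(-840, Add(3, 5)) = Add(-840, 8) = -832)
Mul(Add(Mul(48, 7), l), Add(-2160, P)) = Mul(Add(Mul(48, 7), -2849), Add(-2160, -832)) = Mul(Add(336, -2849), -2992) = Mul(-2513, -2992) = 7518896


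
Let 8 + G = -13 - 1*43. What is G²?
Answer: 4096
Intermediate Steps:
G = -64 (G = -8 + (-13 - 1*43) = -8 + (-13 - 43) = -8 - 56 = -64)
G² = (-64)² = 4096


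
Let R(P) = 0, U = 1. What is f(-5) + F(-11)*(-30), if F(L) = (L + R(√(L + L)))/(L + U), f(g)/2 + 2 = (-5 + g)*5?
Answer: -137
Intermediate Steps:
f(g) = -54 + 10*g (f(g) = -4 + 2*((-5 + g)*5) = -4 + 2*(-25 + 5*g) = -4 + (-50 + 10*g) = -54 + 10*g)
F(L) = L/(1 + L) (F(L) = (L + 0)/(L + 1) = L/(1 + L))
f(-5) + F(-11)*(-30) = (-54 + 10*(-5)) - 11/(1 - 11)*(-30) = (-54 - 50) - 11/(-10)*(-30) = -104 - 11*(-⅒)*(-30) = -104 + (11/10)*(-30) = -104 - 33 = -137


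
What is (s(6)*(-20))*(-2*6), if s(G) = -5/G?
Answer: -200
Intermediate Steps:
(s(6)*(-20))*(-2*6) = (-5/6*(-20))*(-2*6) = (-5*⅙*(-20))*(-12) = -⅚*(-20)*(-12) = (50/3)*(-12) = -200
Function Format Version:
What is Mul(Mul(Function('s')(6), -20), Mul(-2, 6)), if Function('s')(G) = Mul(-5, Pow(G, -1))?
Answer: -200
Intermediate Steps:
Mul(Mul(Function('s')(6), -20), Mul(-2, 6)) = Mul(Mul(Mul(-5, Pow(6, -1)), -20), Mul(-2, 6)) = Mul(Mul(Mul(-5, Rational(1, 6)), -20), -12) = Mul(Mul(Rational(-5, 6), -20), -12) = Mul(Rational(50, 3), -12) = -200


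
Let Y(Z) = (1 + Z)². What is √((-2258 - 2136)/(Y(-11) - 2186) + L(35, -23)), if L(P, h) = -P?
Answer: 6*I*√993979/1043 ≈ 5.7353*I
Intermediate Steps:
√((-2258 - 2136)/(Y(-11) - 2186) + L(35, -23)) = √((-2258 - 2136)/((1 - 11)² - 2186) - 1*35) = √(-4394/((-10)² - 2186) - 35) = √(-4394/(100 - 2186) - 35) = √(-4394/(-2086) - 35) = √(-4394*(-1/2086) - 35) = √(2197/1043 - 35) = √(-34308/1043) = 6*I*√993979/1043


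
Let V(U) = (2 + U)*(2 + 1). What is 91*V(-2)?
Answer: 0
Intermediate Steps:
V(U) = 6 + 3*U (V(U) = (2 + U)*3 = 6 + 3*U)
91*V(-2) = 91*(6 + 3*(-2)) = 91*(6 - 6) = 91*0 = 0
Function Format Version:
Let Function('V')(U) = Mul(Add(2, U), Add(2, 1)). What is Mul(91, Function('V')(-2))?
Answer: 0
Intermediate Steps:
Function('V')(U) = Add(6, Mul(3, U)) (Function('V')(U) = Mul(Add(2, U), 3) = Add(6, Mul(3, U)))
Mul(91, Function('V')(-2)) = Mul(91, Add(6, Mul(3, -2))) = Mul(91, Add(6, -6)) = Mul(91, 0) = 0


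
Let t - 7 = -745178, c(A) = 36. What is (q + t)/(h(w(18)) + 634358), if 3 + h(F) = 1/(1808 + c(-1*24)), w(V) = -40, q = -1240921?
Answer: -3662353648/1169750621 ≈ -3.1309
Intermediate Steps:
h(F) = -5531/1844 (h(F) = -3 + 1/(1808 + 36) = -3 + 1/1844 = -5531/1844)
t = -745171 (t = 7 - 745178 = -745171)
(q + t)/(h(w(18)) + 634358) = (-1240921 - 745171)/(-5531/1844 + 634358) = -1986092/1169750621/1844 = -1986092*1844/1169750621 = -3662353648/1169750621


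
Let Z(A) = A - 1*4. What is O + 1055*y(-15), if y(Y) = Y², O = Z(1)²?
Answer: 237384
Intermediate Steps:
Z(A) = -4 + A (Z(A) = A - 4 = -4 + A)
O = 9 (O = (-4 + 1)² = (-3)² = 9)
O + 1055*y(-15) = 9 + 1055*(-15)² = 9 + 1055*225 = 9 + 237375 = 237384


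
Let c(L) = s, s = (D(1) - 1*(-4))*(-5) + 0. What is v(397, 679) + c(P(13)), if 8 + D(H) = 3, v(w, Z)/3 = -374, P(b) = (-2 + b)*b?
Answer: -1117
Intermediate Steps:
P(b) = b*(-2 + b)
v(w, Z) = -1122 (v(w, Z) = 3*(-374) = -1122)
D(H) = -5 (D(H) = -8 + 3 = -5)
s = 5 (s = (-5 - 1*(-4))*(-5) + 0 = (-5 + 4)*(-5) + 0 = -1*(-5) + 0 = 5 + 0 = 5)
c(L) = 5
v(397, 679) + c(P(13)) = -1122 + 5 = -1117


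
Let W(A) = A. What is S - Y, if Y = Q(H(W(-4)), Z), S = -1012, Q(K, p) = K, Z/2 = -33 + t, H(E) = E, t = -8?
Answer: -1008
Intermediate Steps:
Z = -82 (Z = 2*(-33 - 8) = 2*(-41) = -82)
Y = -4
S - Y = -1012 - 1*(-4) = -1012 + 4 = -1008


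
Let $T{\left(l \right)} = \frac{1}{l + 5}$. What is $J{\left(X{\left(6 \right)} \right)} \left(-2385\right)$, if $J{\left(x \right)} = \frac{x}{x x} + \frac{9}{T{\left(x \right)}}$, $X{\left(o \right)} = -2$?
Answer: $- \frac{126405}{2} \approx -63203.0$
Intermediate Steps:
$T{\left(l \right)} = \frac{1}{5 + l}$
$J{\left(x \right)} = 45 + \frac{1}{x} + 9 x$ ($J{\left(x \right)} = \frac{x}{x x} + \frac{9}{\frac{1}{5 + x}} = \frac{x}{x^{2}} + 9 \left(5 + x\right) = \frac{x}{x^{2}} + \left(45 + 9 x\right) = \frac{1}{x} + \left(45 + 9 x\right) = 45 + \frac{1}{x} + 9 x$)
$J{\left(X{\left(6 \right)} \right)} \left(-2385\right) = \left(45 + \frac{1}{-2} + 9 \left(-2\right)\right) \left(-2385\right) = \left(45 - \frac{1}{2} - 18\right) \left(-2385\right) = \frac{53}{2} \left(-2385\right) = - \frac{126405}{2}$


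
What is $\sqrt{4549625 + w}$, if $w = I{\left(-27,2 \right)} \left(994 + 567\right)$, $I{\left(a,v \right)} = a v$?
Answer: $\sqrt{4465331} \approx 2113.1$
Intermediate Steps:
$w = -84294$ ($w = \left(-27\right) 2 \left(994 + 567\right) = \left(-54\right) 1561 = -84294$)
$\sqrt{4549625 + w} = \sqrt{4549625 - 84294} = \sqrt{4465331}$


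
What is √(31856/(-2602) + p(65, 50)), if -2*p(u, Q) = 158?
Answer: I*√154437807/1301 ≈ 9.5521*I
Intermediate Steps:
p(u, Q) = -79 (p(u, Q) = -½*158 = -79)
√(31856/(-2602) + p(65, 50)) = √(31856/(-2602) - 79) = √(31856*(-1/2602) - 79) = √(-15928/1301 - 79) = √(-118707/1301) = I*√154437807/1301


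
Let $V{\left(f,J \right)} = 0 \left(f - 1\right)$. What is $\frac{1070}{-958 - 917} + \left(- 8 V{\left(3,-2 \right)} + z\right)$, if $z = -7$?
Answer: $- \frac{2839}{375} \approx -7.5707$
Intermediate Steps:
$V{\left(f,J \right)} = 0$ ($V{\left(f,J \right)} = 0 \left(-1 + f\right) = 0$)
$\frac{1070}{-958 - 917} + \left(- 8 V{\left(3,-2 \right)} + z\right) = \frac{1070}{-958 - 917} - 7 = \frac{1070}{-1875} + \left(0 - 7\right) = 1070 \left(- \frac{1}{1875}\right) - 7 = - \frac{214}{375} - 7 = - \frac{2839}{375}$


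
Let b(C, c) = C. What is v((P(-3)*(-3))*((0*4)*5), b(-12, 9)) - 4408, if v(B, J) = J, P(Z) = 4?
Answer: -4420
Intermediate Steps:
v((P(-3)*(-3))*((0*4)*5), b(-12, 9)) - 4408 = -12 - 4408 = -4420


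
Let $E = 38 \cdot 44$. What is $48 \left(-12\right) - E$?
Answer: $-2248$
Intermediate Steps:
$E = 1672$
$48 \left(-12\right) - E = 48 \left(-12\right) - 1672 = -576 - 1672 = -2248$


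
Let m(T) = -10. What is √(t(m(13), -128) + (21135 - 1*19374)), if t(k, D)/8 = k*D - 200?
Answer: √10401 ≈ 101.99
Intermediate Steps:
t(k, D) = -1600 + 8*D*k (t(k, D) = 8*(k*D - 200) = 8*(D*k - 200) = 8*(-200 + D*k) = -1600 + 8*D*k)
√(t(m(13), -128) + (21135 - 1*19374)) = √((-1600 + 8*(-128)*(-10)) + (21135 - 1*19374)) = √((-1600 + 10240) + (21135 - 19374)) = √(8640 + 1761) = √10401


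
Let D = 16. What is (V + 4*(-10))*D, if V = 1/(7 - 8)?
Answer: -656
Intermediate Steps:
V = -1 (V = 1/(-1) = -1)
(V + 4*(-10))*D = (-1 + 4*(-10))*16 = (-1 - 40)*16 = -41*16 = -656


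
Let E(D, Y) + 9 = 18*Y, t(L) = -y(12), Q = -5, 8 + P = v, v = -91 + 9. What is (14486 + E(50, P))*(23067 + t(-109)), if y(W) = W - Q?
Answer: 296353850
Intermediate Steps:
v = -82
P = -90 (P = -8 - 82 = -90)
y(W) = 5 + W (y(W) = W - 1*(-5) = W + 5 = 5 + W)
t(L) = -17 (t(L) = -(5 + 12) = -1*17 = -17)
E(D, Y) = -9 + 18*Y
(14486 + E(50, P))*(23067 + t(-109)) = (14486 + (-9 + 18*(-90)))*(23067 - 17) = (14486 + (-9 - 1620))*23050 = (14486 - 1629)*23050 = 12857*23050 = 296353850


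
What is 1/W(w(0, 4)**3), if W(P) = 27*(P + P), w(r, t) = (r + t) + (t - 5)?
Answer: 1/1458 ≈ 0.00068587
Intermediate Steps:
w(r, t) = -5 + r + 2*t (w(r, t) = (r + t) + (-5 + t) = -5 + r + 2*t)
W(P) = 54*P (W(P) = 27*(2*P) = 54*P)
1/W(w(0, 4)**3) = 1/(54*(-5 + 0 + 2*4)**3) = 1/(54*(-5 + 0 + 8)**3) = 1/(54*3**3) = 1/(54*27) = 1/1458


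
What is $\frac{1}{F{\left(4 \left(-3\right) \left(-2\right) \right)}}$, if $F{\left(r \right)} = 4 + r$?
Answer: $\frac{1}{28} \approx 0.035714$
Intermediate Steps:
$\frac{1}{F{\left(4 \left(-3\right) \left(-2\right) \right)}} = \frac{1}{4 + 4 \left(-3\right) \left(-2\right)} = \frac{1}{4 - -24} = \frac{1}{4 + 24} = \frac{1}{28}$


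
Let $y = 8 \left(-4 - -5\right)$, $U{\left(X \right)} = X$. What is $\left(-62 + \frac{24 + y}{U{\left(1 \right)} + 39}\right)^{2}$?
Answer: $\frac{93636}{25} \approx 3745.4$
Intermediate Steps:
$y = 8$ ($y = 8 \left(-4 + 5\right) = 8 \cdot 1 = 8$)
$\left(-62 + \frac{24 + y}{U{\left(1 \right)} + 39}\right)^{2} = \left(-62 + \frac{24 + 8}{1 + 39}\right)^{2} = \left(-62 + \frac{32}{40}\right)^{2} = \left(-62 + 32 \cdot \frac{1}{40}\right)^{2} = \left(-62 + \frac{4}{5}\right)^{2} = \left(- \frac{306}{5}\right)^{2} = \frac{93636}{25}$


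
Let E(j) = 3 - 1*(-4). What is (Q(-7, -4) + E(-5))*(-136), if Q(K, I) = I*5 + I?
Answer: 2312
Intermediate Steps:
E(j) = 7 (E(j) = 3 + 4 = 7)
Q(K, I) = 6*I (Q(K, I) = 5*I + I = 6*I)
(Q(-7, -4) + E(-5))*(-136) = (6*(-4) + 7)*(-136) = (-24 + 7)*(-136) = -17*(-136) = 2312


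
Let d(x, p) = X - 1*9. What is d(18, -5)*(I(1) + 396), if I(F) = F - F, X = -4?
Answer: -5148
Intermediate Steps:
d(x, p) = -13 (d(x, p) = -4 - 1*9 = -4 - 9 = -13)
I(F) = 0
d(18, -5)*(I(1) + 396) = -13*(0 + 396) = -13*396 = -5148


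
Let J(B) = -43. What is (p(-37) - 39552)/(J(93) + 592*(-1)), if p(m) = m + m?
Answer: 39626/635 ≈ 62.403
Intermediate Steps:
p(m) = 2*m
(p(-37) - 39552)/(J(93) + 592*(-1)) = (2*(-37) - 39552)/(-43 + 592*(-1)) = (-74 - 39552)/(-43 - 592) = -39626/(-635) = -39626*(-1/635) = 39626/635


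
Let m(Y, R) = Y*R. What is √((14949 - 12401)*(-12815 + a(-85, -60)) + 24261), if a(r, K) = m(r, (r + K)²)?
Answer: I*√4586222859 ≈ 67722.0*I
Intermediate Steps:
m(Y, R) = R*Y
a(r, K) = r*(K + r)² (a(r, K) = (r + K)²*r = (K + r)²*r = r*(K + r)²)
√((14949 - 12401)*(-12815 + a(-85, -60)) + 24261) = √((14949 - 12401)*(-12815 - 85*(-60 - 85)²) + 24261) = √(2548*(-12815 - 85*(-145)²) + 24261) = √(2548*(-12815 - 85*21025) + 24261) = √(2548*(-12815 - 1787125) + 24261) = √(2548*(-1799940) + 24261) = √(-4586247120 + 24261) = √(-4586222859) = I*√4586222859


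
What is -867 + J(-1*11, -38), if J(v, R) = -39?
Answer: -906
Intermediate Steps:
-867 + J(-1*11, -38) = -867 - 39 = -906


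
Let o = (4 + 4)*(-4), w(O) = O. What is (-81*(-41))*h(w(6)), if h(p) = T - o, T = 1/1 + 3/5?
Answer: 557928/5 ≈ 1.1159e+5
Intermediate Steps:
T = 8/5 (T = 1*1 + 3*(⅕) = 1 + ⅗ = 8/5 ≈ 1.6000)
o = -32 (o = 8*(-4) = -32)
h(p) = 168/5 (h(p) = 8/5 - 1*(-32) = 8/5 + 32 = 168/5)
(-81*(-41))*h(w(6)) = -81*(-41)*(168/5) = 3321*(168/5) = 557928/5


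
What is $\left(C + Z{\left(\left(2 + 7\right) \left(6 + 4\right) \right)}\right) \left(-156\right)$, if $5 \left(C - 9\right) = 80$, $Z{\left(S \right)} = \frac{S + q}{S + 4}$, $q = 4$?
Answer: $-4056$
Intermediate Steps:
$Z{\left(S \right)} = 1$ ($Z{\left(S \right)} = \frac{S + 4}{S + 4} = \frac{4 + S}{4 + S} = 1$)
$C = 25$ ($C = 9 + \frac{1}{5} \cdot 80 = 9 + 16 = 25$)
$\left(C + Z{\left(\left(2 + 7\right) \left(6 + 4\right) \right)}\right) \left(-156\right) = \left(25 + 1\right) \left(-156\right) = 26 \left(-156\right) = -4056$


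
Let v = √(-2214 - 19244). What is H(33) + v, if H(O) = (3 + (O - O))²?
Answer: 9 + I*√21458 ≈ 9.0 + 146.49*I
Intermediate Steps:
H(O) = 9 (H(O) = (3 + 0)² = 3² = 9)
v = I*√21458 (v = √(-21458) = I*√21458 ≈ 146.49*I)
H(33) + v = 9 + I*√21458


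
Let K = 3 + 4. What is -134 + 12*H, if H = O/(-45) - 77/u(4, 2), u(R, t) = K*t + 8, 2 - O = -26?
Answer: -2752/15 ≈ -183.47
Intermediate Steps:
O = 28 (O = 2 - 1*(-26) = 2 + 26 = 28)
K = 7
u(R, t) = 8 + 7*t (u(R, t) = 7*t + 8 = 8 + 7*t)
H = -371/90 (H = 28/(-45) - 77/(8 + 7*2) = 28*(-1/45) - 77/(8 + 14) = -28/45 - 77/22 = -28/45 - 77*1/22 = -28/45 - 7/2 = -371/90 ≈ -4.1222)
-134 + 12*H = -134 + 12*(-371/90) = -134 - 742/15 = -2752/15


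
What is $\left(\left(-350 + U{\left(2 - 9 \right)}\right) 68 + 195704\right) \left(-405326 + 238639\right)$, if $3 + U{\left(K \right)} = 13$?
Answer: $-28767509208$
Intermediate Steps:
$U{\left(K \right)} = 10$ ($U{\left(K \right)} = -3 + 13 = 10$)
$\left(\left(-350 + U{\left(2 - 9 \right)}\right) 68 + 195704\right) \left(-405326 + 238639\right) = \left(\left(-350 + 10\right) 68 + 195704\right) \left(-405326 + 238639\right) = \left(\left(-340\right) 68 + 195704\right) \left(-166687\right) = \left(-23120 + 195704\right) \left(-166687\right) = 172584 \left(-166687\right) = -28767509208$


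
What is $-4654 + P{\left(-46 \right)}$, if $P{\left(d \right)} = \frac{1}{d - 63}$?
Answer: $- \frac{507287}{109} \approx -4654.0$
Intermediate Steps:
$P{\left(d \right)} = \frac{1}{-63 + d}$
$-4654 + P{\left(-46 \right)} = -4654 + \frac{1}{-63 - 46} = -4654 + \frac{1}{-109} = -4654 - \frac{1}{109} = - \frac{507287}{109}$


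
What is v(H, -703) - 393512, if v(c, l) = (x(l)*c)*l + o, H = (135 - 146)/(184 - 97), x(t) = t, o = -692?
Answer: -39732047/87 ≈ -4.5669e+5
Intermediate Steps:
H = -11/87 ≈ -0.12644
v(c, l) = -692 + c*l**2 (v(c, l) = (l*c)*l - 692 = (c*l)*l - 692 = c*l**2 - 692 = -692 + c*l**2)
v(H, -703) - 393512 = (-692 - 11/87*(-703)**2) - 393512 = (-692 - 11/87*494209) - 393512 = (-692 - 5436299/87) - 393512 = -5496503/87 - 393512 = -39732047/87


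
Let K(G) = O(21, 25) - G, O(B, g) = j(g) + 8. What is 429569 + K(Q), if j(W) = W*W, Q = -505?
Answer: 430707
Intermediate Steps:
j(W) = W²
O(B, g) = 8 + g² (O(B, g) = g² + 8 = 8 + g²)
K(G) = 633 - G (K(G) = (8 + 25²) - G = (8 + 625) - G = 633 - G)
429569 + K(Q) = 429569 + (633 - 1*(-505)) = 429569 + (633 + 505) = 429569 + 1138 = 430707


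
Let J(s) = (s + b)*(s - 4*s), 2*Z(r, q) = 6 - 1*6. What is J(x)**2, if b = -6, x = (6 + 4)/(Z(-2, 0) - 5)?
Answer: 2304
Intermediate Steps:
Z(r, q) = 0 (Z(r, q) = (6 - 1*6)/2 = (6 - 6)/2 = (1/2)*0 = 0)
x = -2 (x = (6 + 4)/(0 - 5) = 10/(-5) = 10*(-1/5) = -2)
J(s) = -3*s*(-6 + s) (J(s) = (s - 6)*(s - 4*s) = (-6 + s)*(-3*s) = -3*s*(-6 + s))
J(x)**2 = (3*(-2)*(6 - 1*(-2)))**2 = (3*(-2)*(6 + 2))**2 = (3*(-2)*8)**2 = (-48)**2 = 2304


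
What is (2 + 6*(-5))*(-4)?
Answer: 112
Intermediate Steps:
(2 + 6*(-5))*(-4) = (2 - 30)*(-4) = -28*(-4) = 112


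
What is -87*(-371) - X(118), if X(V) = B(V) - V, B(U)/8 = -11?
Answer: 32483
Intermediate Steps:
B(U) = -88 (B(U) = 8*(-11) = -88)
X(V) = -88 - V
-87*(-371) - X(118) = -87*(-371) - (-88 - 1*118) = 32277 - (-88 - 118) = 32277 - 1*(-206) = 32277 + 206 = 32483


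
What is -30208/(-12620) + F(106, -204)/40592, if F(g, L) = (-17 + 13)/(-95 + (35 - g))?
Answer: 12721860691/5314812040 ≈ 2.3937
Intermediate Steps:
F(g, L) = -4/(-60 - g)
-30208/(-12620) + F(106, -204)/40592 = -30208/(-12620) + (4/(60 + 106))/40592 = -30208*(-1/12620) + (4/166)*(1/40592) = 7552/3155 + (4*(1/166))*(1/40592) = 7552/3155 + (2/83)*(1/40592) = 7552/3155 + 1/1684568 = 12721860691/5314812040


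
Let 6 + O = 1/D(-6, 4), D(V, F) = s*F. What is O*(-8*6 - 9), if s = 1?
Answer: 1311/4 ≈ 327.75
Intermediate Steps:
D(V, F) = F (D(V, F) = 1*F = F)
O = -23/4 (O = -6 + 1/4 = -6 + ¼ = -23/4 ≈ -5.7500)
O*(-8*6 - 9) = -23*(-8*6 - 9)/4 = -23*(-48 - 9)/4 = -23/4*(-57) = 1311/4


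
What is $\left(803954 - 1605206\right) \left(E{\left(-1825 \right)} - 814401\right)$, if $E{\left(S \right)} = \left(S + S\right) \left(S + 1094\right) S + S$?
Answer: $3902249458649952$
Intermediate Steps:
$E{\left(S \right)} = S + 2 S^{2} \left(1094 + S\right)$ ($E{\left(S \right)} = 2 S \left(1094 + S\right) S + S = 2 S^{2} \left(1094 + S\right) + S = S + 2 S^{2} \left(1094 + S\right)$)
$\left(803954 - 1605206\right) \left(E{\left(-1825 \right)} - 814401\right) = \left(803954 - 1605206\right) \left(- 1825 \left(1 + 2 \left(-1825\right)^{2} + 2188 \left(-1825\right)\right) - 814401\right) = - 801252 \left(- 1825 \left(1 + 2 \cdot 3330625 - 3993100\right) - 814401\right) = - 801252 \left(- 1825 \left(1 + 6661250 - 3993100\right) - 814401\right) = - 801252 \left(\left(-1825\right) 2668151 - 814401\right) = - 801252 \left(-4869375575 - 814401\right) = \left(-801252\right) \left(-4870189976\right) = 3902249458649952$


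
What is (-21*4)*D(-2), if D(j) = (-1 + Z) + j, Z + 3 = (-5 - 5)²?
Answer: -7896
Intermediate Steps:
Z = 97 (Z = -3 + (-5 - 5)² = -3 + (-10)² = -3 + 100 = 97)
D(j) = 96 + j (D(j) = (-1 + 97) + j = 96 + j)
(-21*4)*D(-2) = (-21*4)*(96 - 2) = -84*94 = -7896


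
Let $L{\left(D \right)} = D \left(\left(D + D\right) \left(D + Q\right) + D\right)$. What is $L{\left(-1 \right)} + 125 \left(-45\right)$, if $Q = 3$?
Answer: $-5620$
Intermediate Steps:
$L{\left(D \right)} = D \left(D + 2 D \left(3 + D\right)\right)$ ($L{\left(D \right)} = D \left(\left(D + D\right) \left(D + 3\right) + D\right) = D \left(2 D \left(3 + D\right) + D\right) = D \left(D + 2 D \left(3 + D\right)\right)$)
$L{\left(-1 \right)} + 125 \left(-45\right) = \left(-1\right)^{2} \left(7 + 2 \left(-1\right)\right) + 125 \left(-45\right) = 1 \left(7 - 2\right) - 5625 = 1 \cdot 5 - 5625 = 5 - 5625 = -5620$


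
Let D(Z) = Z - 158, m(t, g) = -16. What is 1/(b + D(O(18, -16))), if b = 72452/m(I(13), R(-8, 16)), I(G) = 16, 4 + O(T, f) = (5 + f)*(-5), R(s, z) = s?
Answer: -4/18541 ≈ -0.00021574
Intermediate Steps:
O(T, f) = -29 - 5*f (O(T, f) = -4 + (5 + f)*(-5) = -4 + (-25 - 5*f) = -29 - 5*f)
D(Z) = -158 + Z
b = -18113/4 (b = 72452/(-16) = 72452*(-1/16) = -18113/4 ≈ -4528.3)
1/(b + D(O(18, -16))) = 1/(-18113/4 + (-158 + (-29 - 5*(-16)))) = 1/(-18113/4 + (-158 + (-29 + 80))) = 1/(-18113/4 + (-158 + 51)) = 1/(-18113/4 - 107) = 1/(-18541/4) = -4/18541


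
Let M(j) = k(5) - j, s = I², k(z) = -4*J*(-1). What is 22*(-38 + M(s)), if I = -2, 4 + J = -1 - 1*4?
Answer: -1716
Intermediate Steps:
J = -9 (J = -4 + (-1 - 1*4) = -4 + (-1 - 4) = -4 - 5 = -9)
k(z) = -36 (k(z) = -4*(-9)*(-1) = 36*(-1) = -36)
s = 4 (s = (-2)² = 4)
M(j) = -36 - j
22*(-38 + M(s)) = 22*(-38 + (-36 - 1*4)) = 22*(-38 + (-36 - 4)) = 22*(-38 - 40) = 22*(-78) = -1716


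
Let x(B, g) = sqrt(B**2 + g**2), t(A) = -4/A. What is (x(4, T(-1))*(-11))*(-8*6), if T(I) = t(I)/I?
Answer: 2112*sqrt(2) ≈ 2986.8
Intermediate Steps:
T(I) = -4/I**2 (T(I) = (-4/I)/I = -4/I**2)
(x(4, T(-1))*(-11))*(-8*6) = (sqrt(4**2 + (-4/(-1)**2)**2)*(-11))*(-8*6) = (sqrt(16 + (-4*1)**2)*(-11))*(-48) = (sqrt(16 + (-4)**2)*(-11))*(-48) = (sqrt(16 + 16)*(-11))*(-48) = (sqrt(32)*(-11))*(-48) = ((4*sqrt(2))*(-11))*(-48) = -44*sqrt(2)*(-48) = 2112*sqrt(2)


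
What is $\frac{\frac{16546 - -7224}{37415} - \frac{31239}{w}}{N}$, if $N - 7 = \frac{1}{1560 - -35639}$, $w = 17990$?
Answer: $- \frac{787752472489}{5007717736140} \approx -0.15731$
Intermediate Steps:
$N = \frac{260394}{37199}$ ($N = 7 + \frac{1}{1560 - -35639} = 7 + \frac{1}{1560 + 35639} = 7 + \frac{1}{37199} = \frac{260394}{37199} \approx 7.0$)
$\frac{\frac{16546 - -7224}{37415} - \frac{31239}{w}}{N} = \frac{\frac{16546 - -7224}{37415} - \frac{31239}{17990}}{\frac{260394}{37199}} = \left(\left(16546 + 7224\right) \frac{1}{37415} - \frac{31239}{17990}\right) \frac{37199}{260394} = \left(23770 \cdot \frac{1}{37415} - \frac{31239}{17990}\right) \frac{37199}{260394} = \left(\frac{4754}{7483} - \frac{31239}{17990}\right) \frac{37199}{260394} = \left(- \frac{21176711}{19231310}\right) \frac{37199}{260394} = - \frac{787752472489}{5007717736140}$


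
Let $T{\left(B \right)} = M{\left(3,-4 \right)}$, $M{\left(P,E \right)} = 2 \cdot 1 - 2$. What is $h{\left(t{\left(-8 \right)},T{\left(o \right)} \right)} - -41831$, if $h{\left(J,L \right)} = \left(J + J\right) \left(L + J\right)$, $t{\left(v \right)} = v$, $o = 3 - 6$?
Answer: $41959$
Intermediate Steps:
$M{\left(P,E \right)} = 0$ ($M{\left(P,E \right)} = 2 - 2 = 0$)
$o = -3$ ($o = 3 - 6 = -3$)
$T{\left(B \right)} = 0$
$h{\left(J,L \right)} = 2 J \left(J + L\right)$
$h{\left(t{\left(-8 \right)},T{\left(o \right)} \right)} - -41831 = 2 \left(-8\right) \left(-8 + 0\right) - -41831 = 2 \left(-8\right) \left(-8\right) + 41831 = 128 + 41831 = 41959$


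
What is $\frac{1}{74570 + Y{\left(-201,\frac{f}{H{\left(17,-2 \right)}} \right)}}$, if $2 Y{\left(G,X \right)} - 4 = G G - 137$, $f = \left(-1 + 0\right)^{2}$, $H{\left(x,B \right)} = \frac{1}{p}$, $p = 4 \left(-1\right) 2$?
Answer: $\frac{1}{94704} \approx 1.0559 \cdot 10^{-5}$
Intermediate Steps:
$p = -8$ ($p = \left(-4\right) 2 = -8$)
$H{\left(x,B \right)} = - \frac{1}{8}$ ($H{\left(x,B \right)} = \frac{1}{-8} = - \frac{1}{8}$)
$f = 1$ ($f = \left(-1\right)^{2} = 1$)
$Y{\left(G,X \right)} = - \frac{133}{2} + \frac{G^{2}}{2}$ ($Y{\left(G,X \right)} = 2 + \frac{G G - 137}{2} = 2 + \frac{G^{2} - 137}{2} = 2 + \frac{-137 + G^{2}}{2} = 2 + \left(- \frac{137}{2} + \frac{G^{2}}{2}\right) = - \frac{133}{2} + \frac{G^{2}}{2}$)
$\frac{1}{74570 + Y{\left(-201,\frac{f}{H{\left(17,-2 \right)}} \right)}} = \frac{1}{74570 - \left(\frac{133}{2} - \frac{\left(-201\right)^{2}}{2}\right)} = \frac{1}{74570 + \left(- \frac{133}{2} + \frac{1}{2} \cdot 40401\right)} = \frac{1}{74570 + \left(- \frac{133}{2} + \frac{40401}{2}\right)} = \frac{1}{74570 + 20134} = \frac{1}{94704}$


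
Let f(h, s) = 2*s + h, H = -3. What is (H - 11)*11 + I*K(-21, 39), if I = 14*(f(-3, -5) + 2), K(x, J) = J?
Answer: -6160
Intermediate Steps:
f(h, s) = h + 2*s
I = -154 (I = 14*((-3 + 2*(-5)) + 2) = 14*((-3 - 10) + 2) = 14*(-13 + 2) = 14*(-11) = -154)
(H - 11)*11 + I*K(-21, 39) = (-3 - 11)*11 - 154*39 = -14*11 - 6006 = -154 - 6006 = -6160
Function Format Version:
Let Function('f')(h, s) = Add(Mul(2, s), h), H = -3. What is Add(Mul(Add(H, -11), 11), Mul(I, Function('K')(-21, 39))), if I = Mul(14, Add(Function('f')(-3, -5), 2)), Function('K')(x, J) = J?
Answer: -6160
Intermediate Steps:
Function('f')(h, s) = Add(h, Mul(2, s))
I = -154 (I = Mul(14, Add(Add(-3, Mul(2, -5)), 2)) = Mul(14, Add(Add(-3, -10), 2)) = Mul(14, Add(-13, 2)) = Mul(14, -11) = -154)
Add(Mul(Add(H, -11), 11), Mul(I, Function('K')(-21, 39))) = Add(Mul(Add(-3, -11), 11), Mul(-154, 39)) = Add(Mul(-14, 11), -6006) = Add(-154, -6006) = -6160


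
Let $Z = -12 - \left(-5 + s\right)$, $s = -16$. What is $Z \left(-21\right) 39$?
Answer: $-7371$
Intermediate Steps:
$Z = 9$ ($Z = -12 + \left(5 - -16\right) = -12 + \left(5 + 16\right) = -12 + 21 = 9$)
$Z \left(-21\right) 39 = 9 \left(-21\right) 39 = \left(-189\right) 39 = -7371$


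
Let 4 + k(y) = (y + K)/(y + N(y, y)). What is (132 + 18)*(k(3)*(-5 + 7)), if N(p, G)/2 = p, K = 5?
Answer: -2800/3 ≈ -933.33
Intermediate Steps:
N(p, G) = 2*p
k(y) = -4 + (5 + y)/(3*y) (k(y) = -4 + (y + 5)/(y + 2*y) = -4 + (5 + y)/((3*y)) = -4 + (5 + y)*(1/(3*y)) = -4 + (5 + y)/(3*y))
(132 + 18)*(k(3)*(-5 + 7)) = (132 + 18)*(((⅓)*(5 - 11*3)/3)*(-5 + 7)) = 150*(((⅓)*(⅓)*(5 - 33))*2) = 150*(((⅓)*(⅓)*(-28))*2) = 150*(-28/9*2) = 150*(-56/9) = -2800/3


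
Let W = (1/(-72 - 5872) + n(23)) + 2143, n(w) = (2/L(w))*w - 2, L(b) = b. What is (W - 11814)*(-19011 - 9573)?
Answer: 205391850525/743 ≈ 2.7644e+8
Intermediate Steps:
n(w) = 0 (n(w) = (2/w)*w - 2 = 2 - 2 = 0)
W = 12737991/5944 (W = (1/(-72 - 5872) + 0) + 2143 = (1/(-5944) + 0) + 2143 = (-1/5944 + 0) + 2143 = -1/5944 + 2143 = 12737991/5944 ≈ 2143.0)
(W - 11814)*(-19011 - 9573) = (12737991/5944 - 11814)*(-19011 - 9573) = -57484425/5944*(-28584) = 205391850525/743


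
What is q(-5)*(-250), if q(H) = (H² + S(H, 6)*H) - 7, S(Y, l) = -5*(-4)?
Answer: 20500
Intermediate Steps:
S(Y, l) = 20
q(H) = -7 + H² + 20*H (q(H) = (H² + 20*H) - 7 = -7 + H² + 20*H)
q(-5)*(-250) = (-7 + (-5)² + 20*(-5))*(-250) = (-7 + 25 - 100)*(-250) = -82*(-250) = 20500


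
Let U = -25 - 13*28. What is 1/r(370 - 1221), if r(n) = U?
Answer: -1/389 ≈ -0.0025707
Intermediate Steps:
U = -389 (U = -25 - 364 = -389)
r(n) = -389
1/r(370 - 1221) = 1/(-389) = -1/389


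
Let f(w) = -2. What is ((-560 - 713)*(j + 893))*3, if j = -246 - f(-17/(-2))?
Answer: -2478531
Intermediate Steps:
j = -244 (j = -246 - 1*(-2) = -246 + 2 = -244)
((-560 - 713)*(j + 893))*3 = ((-560 - 713)*(-244 + 893))*3 = -1273*649*3 = -826177*3 = -2478531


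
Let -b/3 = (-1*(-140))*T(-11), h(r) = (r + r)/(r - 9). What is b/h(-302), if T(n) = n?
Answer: 359205/151 ≈ 2378.8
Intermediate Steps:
h(r) = 2*r/(-9 + r) (h(r) = (2*r)/(-9 + r) = 2*r/(-9 + r))
b = 4620 (b = -3*(-1*(-140))*(-11) = -420*(-11) = -3*(-1540) = 4620)
b/h(-302) = 4620/((2*(-302)/(-9 - 302))) = 4620/((2*(-302)/(-311))) = 4620/((2*(-302)*(-1/311))) = 4620/(604/311) = 4620*(311/604) = 359205/151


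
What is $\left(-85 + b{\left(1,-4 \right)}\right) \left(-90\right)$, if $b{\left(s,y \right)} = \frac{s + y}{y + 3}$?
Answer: $7380$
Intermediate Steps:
$b{\left(s,y \right)} = \frac{s + y}{3 + y}$
$\left(-85 + b{\left(1,-4 \right)}\right) \left(-90\right) = \left(-85 + \frac{1 - 4}{3 - 4}\right) \left(-90\right) = \left(-85 + \frac{1}{-1} \left(-3\right)\right) \left(-90\right) = \left(-85 - -3\right) \left(-90\right) = \left(-85 + 3\right) \left(-90\right) = \left(-82\right) \left(-90\right) = 7380$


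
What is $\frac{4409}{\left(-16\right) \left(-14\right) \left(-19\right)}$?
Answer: $- \frac{4409}{4256} \approx -1.0359$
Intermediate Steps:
$\frac{4409}{\left(-16\right) \left(-14\right) \left(-19\right)} = \frac{4409}{224 \left(-19\right)} = \frac{4409}{-4256} = 4409 \left(- \frac{1}{4256}\right) = - \frac{4409}{4256}$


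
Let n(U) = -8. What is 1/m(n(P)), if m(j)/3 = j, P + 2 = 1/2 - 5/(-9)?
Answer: -1/24 ≈ -0.041667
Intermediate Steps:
P = -17/18 (P = -2 + (1/2 - 5/(-9)) = -2 + (1*(½) - 5*(-⅑)) = -2 + (½ + 5/9) = -2 + 19/18 = -17/18 ≈ -0.94444)
m(j) = 3*j
1/m(n(P)) = 1/(3*(-8)) = 1/(-24) = -1/24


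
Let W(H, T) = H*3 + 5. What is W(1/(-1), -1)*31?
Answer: 62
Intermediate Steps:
W(H, T) = 5 + 3*H (W(H, T) = 3*H + 5 = 5 + 3*H)
W(1/(-1), -1)*31 = (5 + 3/(-1))*31 = (5 + 3*(-1))*31 = (5 - 3)*31 = 2*31 = 62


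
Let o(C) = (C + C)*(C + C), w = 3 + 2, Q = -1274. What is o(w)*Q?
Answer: -127400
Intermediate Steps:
w = 5
o(C) = 4*C**2 (o(C) = (2*C)*(2*C) = 4*C**2)
o(w)*Q = (4*5**2)*(-1274) = (4*25)*(-1274) = 100*(-1274) = -127400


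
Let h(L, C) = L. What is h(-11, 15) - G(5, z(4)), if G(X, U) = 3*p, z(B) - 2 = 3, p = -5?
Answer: 4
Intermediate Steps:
z(B) = 5 (z(B) = 2 + 3 = 5)
G(X, U) = -15 (G(X, U) = 3*(-5) = -15)
h(-11, 15) - G(5, z(4)) = -11 - 1*(-15) = -11 + 15 = 4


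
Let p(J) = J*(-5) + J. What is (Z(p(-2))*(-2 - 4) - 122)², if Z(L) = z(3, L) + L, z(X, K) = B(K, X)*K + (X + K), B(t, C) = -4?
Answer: 1936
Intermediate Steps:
z(X, K) = X - 3*K (z(X, K) = -4*K + (X + K) = -4*K + (K + X) = X - 3*K)
p(J) = -4*J (p(J) = -5*J + J = -4*J)
Z(L) = 3 - 2*L (Z(L) = (3 - 3*L) + L = 3 - 2*L)
(Z(p(-2))*(-2 - 4) - 122)² = ((3 - (-8)*(-2))*(-2 - 4) - 122)² = ((3 - 2*8)*(-6) - 122)² = ((3 - 16)*(-6) - 122)² = (-13*(-6) - 122)² = (78 - 122)² = (-44)² = 1936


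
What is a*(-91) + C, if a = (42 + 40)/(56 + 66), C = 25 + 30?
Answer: -376/61 ≈ -6.1639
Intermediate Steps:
C = 55
a = 41/61 (a = 82/122 = 82*(1/122) = 41/61 ≈ 0.67213)
a*(-91) + C = (41/61)*(-91) + 55 = -3731/61 + 55 = -376/61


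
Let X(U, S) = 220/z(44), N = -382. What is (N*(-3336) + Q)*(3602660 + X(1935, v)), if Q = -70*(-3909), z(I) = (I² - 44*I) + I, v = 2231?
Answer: 5576860572030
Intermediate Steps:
z(I) = I² - 43*I
Q = 273630
X(U, S) = 5 (X(U, S) = 220/((44*(-43 + 44))) = 220/((44*1)) = 220/44 = 220*(1/44) = 5)
(N*(-3336) + Q)*(3602660 + X(1935, v)) = (-382*(-3336) + 273630)*(3602660 + 5) = (1274352 + 273630)*3602665 = 1547982*3602665 = 5576860572030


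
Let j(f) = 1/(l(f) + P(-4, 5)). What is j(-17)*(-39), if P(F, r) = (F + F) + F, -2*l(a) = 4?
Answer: 39/14 ≈ 2.7857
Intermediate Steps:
l(a) = -2 (l(a) = -½*4 = -2)
P(F, r) = 3*F (P(F, r) = 2*F + F = 3*F)
j(f) = -1/14 (j(f) = 1/(-2 + 3*(-4)) = 1/(-2 - 12) = 1/(-14) = -1/14)
j(-17)*(-39) = -1/14*(-39) = 39/14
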